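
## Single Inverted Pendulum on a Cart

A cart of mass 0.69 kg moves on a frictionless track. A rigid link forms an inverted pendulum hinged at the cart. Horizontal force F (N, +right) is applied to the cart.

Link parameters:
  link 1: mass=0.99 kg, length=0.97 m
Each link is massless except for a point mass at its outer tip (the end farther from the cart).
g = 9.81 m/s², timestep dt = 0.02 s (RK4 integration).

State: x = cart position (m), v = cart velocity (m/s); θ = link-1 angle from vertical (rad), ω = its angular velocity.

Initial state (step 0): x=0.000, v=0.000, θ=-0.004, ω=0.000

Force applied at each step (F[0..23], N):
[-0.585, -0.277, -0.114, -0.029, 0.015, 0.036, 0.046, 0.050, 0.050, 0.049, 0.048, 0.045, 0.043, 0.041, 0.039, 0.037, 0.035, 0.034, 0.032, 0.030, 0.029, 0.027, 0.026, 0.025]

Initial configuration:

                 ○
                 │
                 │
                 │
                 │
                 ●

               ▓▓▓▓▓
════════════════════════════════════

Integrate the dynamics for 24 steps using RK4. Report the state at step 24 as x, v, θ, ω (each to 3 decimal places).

apply F[0]=-0.585 → step 1: x=-0.000, v=-0.016, θ=-0.004, ω=0.016
apply F[1]=-0.277 → step 2: x=-0.001, v=-0.023, θ=-0.003, ω=0.022
apply F[2]=-0.114 → step 3: x=-0.001, v=-0.025, θ=-0.003, ω=0.024
apply F[3]=-0.029 → step 4: x=-0.002, v=-0.025, θ=-0.003, ω=0.023
apply F[4]=+0.015 → step 5: x=-0.002, v=-0.024, θ=-0.002, ω=0.022
apply F[5]=+0.036 → step 6: x=-0.002, v=-0.023, θ=-0.002, ω=0.020
apply F[6]=+0.046 → step 7: x=-0.003, v=-0.021, θ=-0.001, ω=0.018
apply F[7]=+0.050 → step 8: x=-0.003, v=-0.019, θ=-0.001, ω=0.016
apply F[8]=+0.050 → step 9: x=-0.004, v=-0.017, θ=-0.001, ω=0.014
apply F[9]=+0.049 → step 10: x=-0.004, v=-0.016, θ=-0.000, ω=0.012
apply F[10]=+0.048 → step 11: x=-0.004, v=-0.014, θ=-0.000, ω=0.010
apply F[11]=+0.045 → step 12: x=-0.005, v=-0.013, θ=-0.000, ω=0.009
apply F[12]=+0.043 → step 13: x=-0.005, v=-0.012, θ=0.000, ω=0.008
apply F[13]=+0.041 → step 14: x=-0.005, v=-0.011, θ=0.000, ω=0.007
apply F[14]=+0.039 → step 15: x=-0.005, v=-0.010, θ=0.000, ω=0.006
apply F[15]=+0.037 → step 16: x=-0.005, v=-0.009, θ=0.001, ω=0.005
apply F[16]=+0.035 → step 17: x=-0.006, v=-0.008, θ=0.001, ω=0.004
apply F[17]=+0.034 → step 18: x=-0.006, v=-0.007, θ=0.001, ω=0.003
apply F[18]=+0.032 → step 19: x=-0.006, v=-0.006, θ=0.001, ω=0.003
apply F[19]=+0.030 → step 20: x=-0.006, v=-0.006, θ=0.001, ω=0.002
apply F[20]=+0.029 → step 21: x=-0.006, v=-0.005, θ=0.001, ω=0.002
apply F[21]=+0.027 → step 22: x=-0.006, v=-0.005, θ=0.001, ω=0.001
apply F[22]=+0.026 → step 23: x=-0.006, v=-0.004, θ=0.001, ω=0.001
apply F[23]=+0.025 → step 24: x=-0.006, v=-0.004, θ=0.001, ω=0.001

Answer: x=-0.006, v=-0.004, θ=0.001, ω=0.001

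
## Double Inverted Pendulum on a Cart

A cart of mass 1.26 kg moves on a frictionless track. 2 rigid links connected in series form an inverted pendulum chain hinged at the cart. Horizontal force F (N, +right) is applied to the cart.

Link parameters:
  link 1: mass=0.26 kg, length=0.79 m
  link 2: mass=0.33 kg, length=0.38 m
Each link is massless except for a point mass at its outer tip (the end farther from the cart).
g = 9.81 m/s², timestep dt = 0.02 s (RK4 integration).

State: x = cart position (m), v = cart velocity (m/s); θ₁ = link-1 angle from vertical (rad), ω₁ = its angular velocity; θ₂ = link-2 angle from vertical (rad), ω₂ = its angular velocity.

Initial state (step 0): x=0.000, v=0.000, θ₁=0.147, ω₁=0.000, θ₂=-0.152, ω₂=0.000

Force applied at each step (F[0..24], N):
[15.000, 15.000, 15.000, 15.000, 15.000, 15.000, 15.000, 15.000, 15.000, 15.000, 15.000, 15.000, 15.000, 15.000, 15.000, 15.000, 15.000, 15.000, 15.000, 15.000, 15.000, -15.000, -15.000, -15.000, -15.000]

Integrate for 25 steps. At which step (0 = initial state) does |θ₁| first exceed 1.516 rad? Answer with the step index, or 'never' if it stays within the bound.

Answer: never

Derivation:
apply F[0]=+15.000 → step 1: x=0.002, v=0.224, θ₁=0.145, ω₁=-0.152, θ₂=-0.156, ω₂=-0.360
apply F[1]=+15.000 → step 2: x=0.009, v=0.449, θ₁=0.141, ω₁=-0.306, θ₂=-0.166, ω₂=-0.719
apply F[2]=+15.000 → step 3: x=0.020, v=0.674, θ₁=0.133, ω₁=-0.464, θ₂=-0.184, ω₂=-1.079
apply F[3]=+15.000 → step 4: x=0.036, v=0.901, θ₁=0.122, ω₁=-0.629, θ₂=-0.210, ω₂=-1.437
apply F[4]=+15.000 → step 5: x=0.056, v=1.130, θ₁=0.108, ω₁=-0.802, θ₂=-0.242, ω₂=-1.791
apply F[5]=+15.000 → step 6: x=0.081, v=1.360, θ₁=0.090, ω₁=-0.988, θ₂=-0.281, ω₂=-2.136
apply F[6]=+15.000 → step 7: x=0.111, v=1.593, θ₁=0.068, ω₁=-1.190, θ₂=-0.327, ω₂=-2.467
apply F[7]=+15.000 → step 8: x=0.145, v=1.827, θ₁=0.042, ω₁=-1.412, θ₂=-0.380, ω₂=-2.773
apply F[8]=+15.000 → step 9: x=0.184, v=2.064, θ₁=0.012, ω₁=-1.658, θ₂=-0.438, ω₂=-3.046
apply F[9]=+15.000 → step 10: x=0.227, v=2.302, θ₁=-0.024, ω₁=-1.931, θ₂=-0.501, ω₂=-3.271
apply F[10]=+15.000 → step 11: x=0.276, v=2.542, θ₁=-0.066, ω₁=-2.234, θ₂=-0.568, ω₂=-3.435
apply F[11]=+15.000 → step 12: x=0.329, v=2.781, θ₁=-0.114, ω₁=-2.570, θ₂=-0.638, ω₂=-3.520
apply F[12]=+15.000 → step 13: x=0.387, v=3.019, θ₁=-0.169, ω₁=-2.939, θ₂=-0.708, ω₂=-3.510
apply F[13]=+15.000 → step 14: x=0.450, v=3.253, θ₁=-0.231, ω₁=-3.340, θ₂=-0.778, ω₂=-3.387
apply F[14]=+15.000 → step 15: x=0.517, v=3.481, θ₁=-0.303, ω₁=-3.772, θ₂=-0.843, ω₂=-3.135
apply F[15]=+15.000 → step 16: x=0.589, v=3.698, θ₁=-0.383, ω₁=-4.230, θ₂=-0.902, ω₂=-2.741
apply F[16]=+15.000 → step 17: x=0.665, v=3.900, θ₁=-0.472, ω₁=-4.708, θ₂=-0.952, ω₂=-2.201
apply F[17]=+15.000 → step 18: x=0.745, v=4.078, θ₁=-0.571, ω₁=-5.197, θ₂=-0.989, ω₂=-1.533
apply F[18]=+15.000 → step 19: x=0.828, v=4.222, θ₁=-0.680, ω₁=-5.680, θ₂=-1.013, ω₂=-0.788
apply F[19]=+15.000 → step 20: x=0.913, v=4.324, θ₁=-0.798, ω₁=-6.126, θ₂=-1.021, ω₂=-0.078
apply F[20]=+15.000 → step 21: x=1.001, v=4.375, θ₁=-0.924, ω₁=-6.488, θ₂=-1.017, ω₂=0.414
apply F[21]=-15.000 → step 22: x=1.085, v=4.032, θ₁=-1.054, ω₁=-6.467, θ₂=-1.008, ω₂=0.452
apply F[22]=-15.000 → step 23: x=1.162, v=3.686, θ₁=-1.183, ω₁=-6.452, θ₂=-1.000, ω₂=0.278
apply F[23]=-15.000 → step 24: x=1.232, v=3.338, θ₁=-1.312, ω₁=-6.453, θ₂=-0.998, ω₂=-0.084
apply F[24]=-15.000 → step 25: x=1.295, v=2.990, θ₁=-1.441, ω₁=-6.480, θ₂=-1.005, ω₂=-0.610
max |θ₁| = 1.441 ≤ 1.516 over all 26 states.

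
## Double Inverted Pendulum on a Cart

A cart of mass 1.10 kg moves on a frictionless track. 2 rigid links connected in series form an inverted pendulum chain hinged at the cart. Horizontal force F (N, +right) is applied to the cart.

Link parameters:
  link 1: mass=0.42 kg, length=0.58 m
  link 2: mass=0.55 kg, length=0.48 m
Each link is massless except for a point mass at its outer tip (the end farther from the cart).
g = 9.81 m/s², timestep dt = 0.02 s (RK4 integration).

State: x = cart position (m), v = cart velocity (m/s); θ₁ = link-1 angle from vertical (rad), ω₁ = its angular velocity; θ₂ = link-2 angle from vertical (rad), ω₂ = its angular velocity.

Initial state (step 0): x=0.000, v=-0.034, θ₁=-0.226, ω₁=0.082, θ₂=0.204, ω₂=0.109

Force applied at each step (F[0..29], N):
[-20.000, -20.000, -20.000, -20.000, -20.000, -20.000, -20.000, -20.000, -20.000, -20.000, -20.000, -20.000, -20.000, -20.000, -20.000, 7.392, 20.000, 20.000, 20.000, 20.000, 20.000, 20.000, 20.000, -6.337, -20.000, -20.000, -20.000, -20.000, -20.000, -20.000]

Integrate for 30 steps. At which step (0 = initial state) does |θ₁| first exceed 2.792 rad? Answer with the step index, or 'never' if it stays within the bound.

apply F[0]=-20.000 → step 1: x=-0.004, v=-0.356, θ₁=-0.222, ω₁=0.366, θ₂=0.210, ω₂=0.537
apply F[1]=-20.000 → step 2: x=-0.014, v=-0.680, θ₁=-0.211, ω₁=0.663, θ₂=0.225, ω₂=0.957
apply F[2]=-20.000 → step 3: x=-0.031, v=-1.009, θ₁=-0.195, ω₁=0.983, θ₂=0.249, ω₂=1.361
apply F[3]=-20.000 → step 4: x=-0.055, v=-1.343, θ₁=-0.172, ω₁=1.337, θ₂=0.280, ω₂=1.739
apply F[4]=-20.000 → step 5: x=-0.085, v=-1.684, θ₁=-0.141, ω₁=1.737, θ₂=0.318, ω₂=2.080
apply F[5]=-20.000 → step 6: x=-0.122, v=-2.033, θ₁=-0.102, ω₁=2.194, θ₂=0.363, ω₂=2.366
apply F[6]=-20.000 → step 7: x=-0.166, v=-2.390, θ₁=-0.053, ω₁=2.718, θ₂=0.412, ω₂=2.577
apply F[7]=-20.000 → step 8: x=-0.218, v=-2.753, θ₁=0.007, ω₁=3.317, θ₂=0.465, ω₂=2.688
apply F[8]=-20.000 → step 9: x=-0.276, v=-3.115, θ₁=0.080, ω₁=3.993, θ₂=0.519, ω₂=2.672
apply F[9]=-20.000 → step 10: x=-0.342, v=-3.469, θ₁=0.168, ω₁=4.737, θ₂=0.571, ω₂=2.506
apply F[10]=-20.000 → step 11: x=-0.415, v=-3.798, θ₁=0.270, ω₁=5.521, θ₂=0.618, ω₂=2.187
apply F[11]=-20.000 → step 12: x=-0.494, v=-4.077, θ₁=0.388, ω₁=6.289, θ₂=0.658, ω₂=1.758
apply F[12]=-20.000 → step 13: x=-0.578, v=-4.281, θ₁=0.521, ω₁=6.954, θ₂=0.688, ω₂=1.332
apply F[13]=-20.000 → step 14: x=-0.665, v=-4.397, θ₁=0.665, ω₁=7.431, θ₂=0.712, ω₂=1.073
apply F[14]=-20.000 → step 15: x=-0.753, v=-4.433, θ₁=0.817, ω₁=7.683, θ₂=0.733, ω₂=1.122
apply F[15]=+7.392 → step 16: x=-0.838, v=-4.102, θ₁=0.968, ω₁=7.494, θ₂=0.758, ω₂=1.323
apply F[16]=+20.000 → step 17: x=-0.916, v=-3.639, θ₁=1.116, ω₁=7.302, θ₂=0.786, ω₂=1.491
apply F[17]=+20.000 → step 18: x=-0.984, v=-3.185, θ₁=1.261, ω₁=7.229, θ₂=0.817, ω₂=1.690
apply F[18]=+20.000 → step 19: x=-1.043, v=-2.732, θ₁=1.406, ω₁=7.260, θ₂=0.854, ω₂=1.931
apply F[19]=+20.000 → step 20: x=-1.093, v=-2.269, θ₁=1.552, ω₁=7.381, θ₂=0.895, ω₂=2.241
apply F[20]=+20.000 → step 21: x=-1.134, v=-1.789, θ₁=1.702, ω₁=7.581, θ₂=0.944, ω₂=2.655
apply F[21]=+20.000 → step 22: x=-1.164, v=-1.287, θ₁=1.856, ω₁=7.852, θ₂=1.002, ω₂=3.215
apply F[22]=+20.000 → step 23: x=-1.185, v=-0.757, θ₁=2.016, ω₁=8.177, θ₂=1.074, ω₂=3.975
apply F[23]=-6.337 → step 24: x=-1.198, v=-0.566, θ₁=2.178, ω₁=8.035, θ₂=1.169, ω₂=5.584
apply F[24]=-20.000 → step 25: x=-1.210, v=-0.593, θ₁=2.334, ω₁=7.420, θ₂=1.301, ω₂=7.614
apply F[25]=-20.000 → step 26: x=-1.222, v=-0.663, θ₁=2.473, ω₁=6.459, θ₂=1.474, ω₂=9.652
apply F[26]=-20.000 → step 27: x=-1.236, v=-0.765, θ₁=2.589, ω₁=5.083, θ₂=1.687, ω₂=11.690
apply F[27]=-20.000 → step 28: x=-1.253, v=-0.869, θ₁=2.673, ω₁=3.294, θ₂=1.942, ω₂=13.831
apply F[28]=-20.000 → step 29: x=-1.271, v=-0.898, θ₁=2.719, ω₁=1.266, θ₂=2.242, ω₂=16.243
apply F[29]=-20.000 → step 30: x=-1.287, v=-0.729, θ₁=2.728, ω₁=-0.121, θ₂=2.590, ω₂=18.360
max |θ₁| = 2.728 ≤ 2.792 over all 31 states.

Answer: never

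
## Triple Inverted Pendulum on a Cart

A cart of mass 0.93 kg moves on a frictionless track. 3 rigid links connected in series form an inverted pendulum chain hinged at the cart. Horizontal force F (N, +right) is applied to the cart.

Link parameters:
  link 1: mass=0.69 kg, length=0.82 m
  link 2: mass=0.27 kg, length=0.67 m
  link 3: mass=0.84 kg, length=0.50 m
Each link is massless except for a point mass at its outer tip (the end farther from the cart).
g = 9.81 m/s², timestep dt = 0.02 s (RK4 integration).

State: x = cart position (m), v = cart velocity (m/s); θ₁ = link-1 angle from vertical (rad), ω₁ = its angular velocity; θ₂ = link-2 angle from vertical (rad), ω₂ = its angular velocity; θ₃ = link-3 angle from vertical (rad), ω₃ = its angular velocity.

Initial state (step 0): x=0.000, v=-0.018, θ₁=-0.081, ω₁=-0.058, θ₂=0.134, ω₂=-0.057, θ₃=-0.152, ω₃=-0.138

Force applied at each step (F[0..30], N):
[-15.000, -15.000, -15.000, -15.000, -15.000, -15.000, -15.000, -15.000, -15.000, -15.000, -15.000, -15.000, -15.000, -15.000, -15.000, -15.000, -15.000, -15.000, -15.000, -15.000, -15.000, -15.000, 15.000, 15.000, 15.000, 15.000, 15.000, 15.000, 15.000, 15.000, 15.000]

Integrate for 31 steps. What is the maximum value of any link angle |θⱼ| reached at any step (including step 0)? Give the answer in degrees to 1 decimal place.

apply F[0]=-15.000 → step 1: x=-0.003, v=-0.312, θ₁=-0.079, ω₁=0.213, θ₂=0.136, ω₂=0.297, θ₃=-0.159, ω₃=-0.514
apply F[1]=-15.000 → step 2: x=-0.013, v=-0.609, θ₁=-0.072, ω₁=0.492, θ₂=0.146, ω₂=0.641, θ₃=-0.173, ω₃=-0.887
apply F[2]=-15.000 → step 3: x=-0.028, v=-0.911, θ₁=-0.060, ω₁=0.787, θ₂=0.162, ω₂=0.963, θ₃=-0.194, ω₃=-1.245
apply F[3]=-15.000 → step 4: x=-0.049, v=-1.220, θ₁=-0.041, ω₁=1.105, θ₂=0.184, ω₂=1.246, θ₃=-0.222, ω₃=-1.571
apply F[4]=-15.000 → step 5: x=-0.077, v=-1.536, θ₁=-0.015, ω₁=1.449, θ₂=0.211, ω₂=1.473, θ₃=-0.256, ω₃=-1.843
apply F[5]=-15.000 → step 6: x=-0.111, v=-1.859, θ₁=0.017, ω₁=1.820, θ₂=0.242, ω₂=1.628, θ₃=-0.295, ω₃=-2.042
apply F[6]=-15.000 → step 7: x=-0.151, v=-2.185, θ₁=0.058, ω₁=2.216, θ₂=0.276, ω₂=1.704, θ₃=-0.337, ω₃=-2.151
apply F[7]=-15.000 → step 8: x=-0.198, v=-2.512, θ₁=0.106, ω₁=2.632, θ₂=0.310, ω₂=1.699, θ₃=-0.381, ω₃=-2.159
apply F[8]=-15.000 → step 9: x=-0.251, v=-2.833, θ₁=0.163, ω₁=3.059, θ₂=0.343, ω₂=1.621, θ₃=-0.423, ω₃=-2.060
apply F[9]=-15.000 → step 10: x=-0.311, v=-3.141, θ₁=0.228, ω₁=3.485, θ₂=0.375, ω₂=1.483, θ₃=-0.462, ω₃=-1.847
apply F[10]=-15.000 → step 11: x=-0.377, v=-3.426, θ₁=0.302, ω₁=3.895, θ₂=0.402, ω₂=1.304, θ₃=-0.496, ω₃=-1.520
apply F[11]=-15.000 → step 12: x=-0.448, v=-3.678, θ₁=0.384, ω₁=4.275, θ₂=0.427, ω₂=1.109, θ₃=-0.522, ω₃=-1.079
apply F[12]=-15.000 → step 13: x=-0.524, v=-3.889, θ₁=0.473, ω₁=4.609, θ₂=0.447, ω₂=0.925, θ₃=-0.539, ω₃=-0.535
apply F[13]=-15.000 → step 14: x=-0.603, v=-4.054, θ₁=0.568, ω₁=4.891, θ₂=0.464, ω₂=0.773, θ₃=-0.543, ω₃=0.093
apply F[14]=-15.000 → step 15: x=-0.686, v=-4.171, θ₁=0.668, ω₁=5.118, θ₂=0.478, ω₂=0.669, θ₃=-0.535, ω₃=0.783
apply F[15]=-15.000 → step 16: x=-0.770, v=-4.244, θ₁=0.772, ω₁=5.295, θ₂=0.491, ω₂=0.614, θ₃=-0.512, ω₃=1.511
apply F[16]=-15.000 → step 17: x=-0.855, v=-4.278, θ₁=0.880, ω₁=5.430, θ₂=0.503, ω₂=0.604, θ₃=-0.474, ω₃=2.259
apply F[17]=-15.000 → step 18: x=-0.941, v=-4.278, θ₁=0.989, ω₁=5.531, θ₂=0.515, ω₂=0.627, θ₃=-0.421, ω₃=3.017
apply F[18]=-15.000 → step 19: x=-1.026, v=-4.249, θ₁=1.101, ω₁=5.605, θ₂=0.528, ω₂=0.668, θ₃=-0.353, ω₃=3.780
apply F[19]=-15.000 → step 20: x=-1.110, v=-4.194, θ₁=1.213, ω₁=5.655, θ₂=0.542, ω₂=0.716, θ₃=-0.270, ω₃=4.550
apply F[20]=-15.000 → step 21: x=-1.194, v=-4.119, θ₁=1.327, ω₁=5.680, θ₂=0.557, ω₂=0.761, θ₃=-0.171, ω₃=5.331
apply F[21]=-15.000 → step 22: x=-1.275, v=-4.026, θ₁=1.440, ω₁=5.673, θ₂=0.573, ω₂=0.801, θ₃=-0.057, ω₃=6.126
apply F[22]=+15.000 → step 23: x=-1.351, v=-3.577, θ₁=1.554, ω₁=5.709, θ₂=0.586, ω₂=0.537, θ₃=0.070, ω₃=6.589
apply F[23]=+15.000 → step 24: x=-1.418, v=-3.113, θ₁=1.669, ω₁=5.751, θ₂=0.594, ω₂=0.314, θ₃=0.207, ω₃=7.058
apply F[24]=+15.000 → step 25: x=-1.476, v=-2.633, θ₁=1.784, ω₁=5.791, θ₂=0.599, ω₂=0.196, θ₃=0.352, ω₃=7.471
apply F[25]=+15.000 → step 26: x=-1.523, v=-2.144, θ₁=1.900, ω₁=5.832, θ₂=0.603, ω₂=0.266, θ₃=0.505, ω₃=7.735
apply F[26]=+15.000 → step 27: x=-1.561, v=-1.650, θ₁=2.018, ω₁=5.906, θ₂=0.611, ω₂=0.591, θ₃=0.660, ω₃=7.775
apply F[27]=+15.000 → step 28: x=-1.589, v=-1.149, θ₁=2.137, ω₁=6.055, θ₂=0.629, ω₂=1.177, θ₃=0.814, ω₃=7.599
apply F[28]=+15.000 → step 29: x=-1.607, v=-0.631, θ₁=2.261, ω₁=6.306, θ₂=0.660, ω₂=1.989, θ₃=0.963, ω₃=7.282
apply F[29]=+15.000 → step 30: x=-1.614, v=-0.087, θ₁=2.390, ω₁=6.665, θ₂=0.710, ω₂=3.002, θ₃=1.105, ω₃=6.892
apply F[30]=+15.000 → step 31: x=-1.610, v=0.486, θ₁=2.528, ω₁=7.109, θ₂=0.782, ω₂=4.230, θ₃=1.239, ω₃=6.453
Max |angle| over trajectory = 2.528 rad = 144.8°.

Answer: 144.8°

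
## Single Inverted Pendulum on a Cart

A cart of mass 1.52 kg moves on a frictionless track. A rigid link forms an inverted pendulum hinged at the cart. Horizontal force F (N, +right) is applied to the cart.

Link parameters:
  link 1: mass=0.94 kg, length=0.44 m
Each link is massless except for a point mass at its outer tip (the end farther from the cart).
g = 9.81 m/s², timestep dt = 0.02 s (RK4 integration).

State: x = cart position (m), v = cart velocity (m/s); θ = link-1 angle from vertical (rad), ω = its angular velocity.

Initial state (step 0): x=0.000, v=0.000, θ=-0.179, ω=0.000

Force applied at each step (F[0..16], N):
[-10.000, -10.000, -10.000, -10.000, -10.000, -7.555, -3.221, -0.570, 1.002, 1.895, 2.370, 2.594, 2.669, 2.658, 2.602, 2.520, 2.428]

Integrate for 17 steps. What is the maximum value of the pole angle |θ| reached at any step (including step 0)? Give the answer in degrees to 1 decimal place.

Answer: 10.3°

Derivation:
apply F[0]=-10.000 → step 1: x=-0.001, v=-0.108, θ=-0.177, ω=0.163
apply F[1]=-10.000 → step 2: x=-0.004, v=-0.217, θ=-0.172, ω=0.329
apply F[2]=-10.000 → step 3: x=-0.010, v=-0.327, θ=-0.164, ω=0.500
apply F[3]=-10.000 → step 4: x=-0.017, v=-0.438, θ=-0.152, ω=0.679
apply F[4]=-10.000 → step 5: x=-0.027, v=-0.551, θ=-0.137, ω=0.869
apply F[5]=-7.555 → step 6: x=-0.039, v=-0.635, θ=-0.118, ω=1.001
apply F[6]=-3.221 → step 7: x=-0.052, v=-0.665, θ=-0.098, ω=1.020
apply F[7]=-0.570 → step 8: x=-0.065, v=-0.662, θ=-0.078, ω=0.975
apply F[8]=+1.002 → step 9: x=-0.078, v=-0.641, θ=-0.059, ω=0.897
apply F[9]=+1.895 → step 10: x=-0.091, v=-0.610, θ=-0.042, ω=0.804
apply F[10]=+2.370 → step 11: x=-0.103, v=-0.575, θ=-0.027, ω=0.709
apply F[11]=+2.594 → step 12: x=-0.114, v=-0.538, θ=-0.014, ω=0.616
apply F[12]=+2.669 → step 13: x=-0.124, v=-0.502, θ=-0.003, ω=0.531
apply F[13]=+2.658 → step 14: x=-0.134, v=-0.468, θ=0.007, ω=0.453
apply F[14]=+2.602 → step 15: x=-0.143, v=-0.435, θ=0.016, ω=0.383
apply F[15]=+2.520 → step 16: x=-0.151, v=-0.404, θ=0.023, ω=0.322
apply F[16]=+2.428 → step 17: x=-0.159, v=-0.375, θ=0.028, ω=0.268
Max |angle| over trajectory = 0.179 rad = 10.3°.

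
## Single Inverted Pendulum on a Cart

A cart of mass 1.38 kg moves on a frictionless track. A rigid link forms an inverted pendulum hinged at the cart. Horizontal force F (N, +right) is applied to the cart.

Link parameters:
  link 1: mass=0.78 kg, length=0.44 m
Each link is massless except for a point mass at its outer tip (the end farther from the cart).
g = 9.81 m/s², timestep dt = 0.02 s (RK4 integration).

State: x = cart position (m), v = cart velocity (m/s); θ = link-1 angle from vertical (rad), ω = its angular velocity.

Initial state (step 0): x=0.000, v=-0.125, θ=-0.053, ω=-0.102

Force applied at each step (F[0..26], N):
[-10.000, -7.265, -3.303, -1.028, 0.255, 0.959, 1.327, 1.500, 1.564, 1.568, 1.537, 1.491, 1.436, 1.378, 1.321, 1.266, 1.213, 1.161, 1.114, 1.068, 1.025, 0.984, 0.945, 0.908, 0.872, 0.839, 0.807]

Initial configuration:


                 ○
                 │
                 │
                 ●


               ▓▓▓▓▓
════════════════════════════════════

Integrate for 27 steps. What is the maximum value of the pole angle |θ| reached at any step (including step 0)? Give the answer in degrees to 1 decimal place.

apply F[0]=-10.000 → step 1: x=-0.004, v=-0.264, θ=-0.052, ω=0.189
apply F[1]=-7.265 → step 2: x=-0.010, v=-0.364, θ=-0.046, ω=0.394
apply F[2]=-3.303 → step 3: x=-0.018, v=-0.407, θ=-0.038, ω=0.473
apply F[3]=-1.028 → step 4: x=-0.026, v=-0.418, θ=-0.028, ω=0.484
apply F[4]=+0.255 → step 5: x=-0.034, v=-0.412, θ=-0.019, ω=0.459
apply F[5]=+0.959 → step 6: x=-0.042, v=-0.396, θ=-0.010, ω=0.418
apply F[6]=+1.327 → step 7: x=-0.050, v=-0.376, θ=-0.002, ω=0.370
apply F[7]=+1.500 → step 8: x=-0.058, v=-0.355, θ=0.005, ω=0.322
apply F[8]=+1.564 → step 9: x=-0.064, v=-0.333, θ=0.011, ω=0.276
apply F[9]=+1.568 → step 10: x=-0.071, v=-0.312, θ=0.016, ω=0.233
apply F[10]=+1.537 → step 11: x=-0.077, v=-0.292, θ=0.020, ω=0.195
apply F[11]=+1.491 → step 12: x=-0.083, v=-0.272, θ=0.024, ω=0.162
apply F[12]=+1.436 → step 13: x=-0.088, v=-0.254, θ=0.027, ω=0.132
apply F[13]=+1.378 → step 14: x=-0.093, v=-0.238, θ=0.029, ω=0.106
apply F[14]=+1.321 → step 15: x=-0.097, v=-0.222, θ=0.031, ω=0.084
apply F[15]=+1.266 → step 16: x=-0.102, v=-0.207, θ=0.032, ω=0.064
apply F[16]=+1.213 → step 17: x=-0.106, v=-0.193, θ=0.034, ω=0.047
apply F[17]=+1.161 → step 18: x=-0.109, v=-0.180, θ=0.034, ω=0.033
apply F[18]=+1.114 → step 19: x=-0.113, v=-0.168, θ=0.035, ω=0.021
apply F[19]=+1.068 → step 20: x=-0.116, v=-0.156, θ=0.035, ω=0.010
apply F[20]=+1.025 → step 21: x=-0.119, v=-0.145, θ=0.035, ω=0.001
apply F[21]=+0.984 → step 22: x=-0.122, v=-0.135, θ=0.035, ω=-0.007
apply F[22]=+0.945 → step 23: x=-0.124, v=-0.125, θ=0.035, ω=-0.014
apply F[23]=+0.908 → step 24: x=-0.127, v=-0.116, θ=0.035, ω=-0.019
apply F[24]=+0.872 → step 25: x=-0.129, v=-0.107, θ=0.034, ω=-0.024
apply F[25]=+0.839 → step 26: x=-0.131, v=-0.099, θ=0.034, ω=-0.028
apply F[26]=+0.807 → step 27: x=-0.133, v=-0.091, θ=0.033, ω=-0.031
Max |angle| over trajectory = 0.053 rad = 3.0°.

Answer: 3.0°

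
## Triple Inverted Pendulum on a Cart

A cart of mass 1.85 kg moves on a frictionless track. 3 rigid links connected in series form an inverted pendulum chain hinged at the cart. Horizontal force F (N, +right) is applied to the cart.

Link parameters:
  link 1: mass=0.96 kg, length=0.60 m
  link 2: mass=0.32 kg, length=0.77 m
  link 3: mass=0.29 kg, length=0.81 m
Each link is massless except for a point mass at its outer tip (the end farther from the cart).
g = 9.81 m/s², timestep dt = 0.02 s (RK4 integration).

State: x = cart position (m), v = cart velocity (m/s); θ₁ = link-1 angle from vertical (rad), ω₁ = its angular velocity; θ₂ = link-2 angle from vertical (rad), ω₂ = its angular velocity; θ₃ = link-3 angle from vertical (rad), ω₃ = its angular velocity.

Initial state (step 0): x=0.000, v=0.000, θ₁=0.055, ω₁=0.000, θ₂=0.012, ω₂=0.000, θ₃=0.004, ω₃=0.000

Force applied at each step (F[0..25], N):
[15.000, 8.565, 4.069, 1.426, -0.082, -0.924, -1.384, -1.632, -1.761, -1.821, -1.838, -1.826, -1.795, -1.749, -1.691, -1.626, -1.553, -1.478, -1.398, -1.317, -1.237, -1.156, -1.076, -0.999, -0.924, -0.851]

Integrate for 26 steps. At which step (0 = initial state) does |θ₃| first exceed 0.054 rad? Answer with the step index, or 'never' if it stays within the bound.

apply F[0]=+15.000 → step 1: x=0.002, v=0.153, θ₁=0.053, ω₁=-0.227, θ₂=0.012, ω₂=-0.016, θ₃=0.004, ω₃=-0.004
apply F[1]=+8.565 → step 2: x=0.005, v=0.237, θ₁=0.047, ω₁=-0.343, θ₂=0.011, ω₂=-0.031, θ₃=0.004, ω₃=-0.007
apply F[2]=+4.069 → step 3: x=0.011, v=0.274, θ₁=0.040, ω₁=-0.383, θ₂=0.011, ω₂=-0.043, θ₃=0.004, ω₃=-0.011
apply F[3]=+1.426 → step 4: x=0.016, v=0.283, θ₁=0.032, ω₁=-0.382, θ₂=0.010, ω₂=-0.052, θ₃=0.003, ω₃=-0.014
apply F[4]=-0.082 → step 5: x=0.022, v=0.278, θ₁=0.025, ω₁=-0.360, θ₂=0.009, ω₂=-0.058, θ₃=0.003, ω₃=-0.016
apply F[5]=-0.924 → step 6: x=0.027, v=0.264, θ₁=0.018, ω₁=-0.327, θ₂=0.007, ω₂=-0.063, θ₃=0.003, ω₃=-0.019
apply F[6]=-1.384 → step 7: x=0.032, v=0.247, θ₁=0.012, ω₁=-0.292, θ₂=0.006, ω₂=-0.065, θ₃=0.002, ω₃=-0.021
apply F[7]=-1.632 → step 8: x=0.037, v=0.228, θ₁=0.006, ω₁=-0.256, θ₂=0.005, ω₂=-0.066, θ₃=0.002, ω₃=-0.022
apply F[8]=-1.761 → step 9: x=0.041, v=0.208, θ₁=0.001, ω₁=-0.222, θ₂=0.003, ω₂=-0.065, θ₃=0.001, ω₃=-0.023
apply F[9]=-1.821 → step 10: x=0.045, v=0.188, θ₁=-0.003, ω₁=-0.191, θ₂=0.002, ω₂=-0.063, θ₃=0.001, ω₃=-0.024
apply F[10]=-1.838 → step 11: x=0.049, v=0.169, θ₁=-0.006, ω₁=-0.162, θ₂=0.001, ω₂=-0.061, θ₃=0.001, ω₃=-0.024
apply F[11]=-1.826 → step 12: x=0.052, v=0.151, θ₁=-0.009, ω₁=-0.135, θ₂=-0.000, ω₂=-0.057, θ₃=0.000, ω₃=-0.024
apply F[12]=-1.795 → step 13: x=0.055, v=0.133, θ₁=-0.012, ω₁=-0.111, θ₂=-0.001, ω₂=-0.053, θ₃=-0.000, ω₃=-0.024
apply F[13]=-1.749 → step 14: x=0.057, v=0.116, θ₁=-0.014, ω₁=-0.089, θ₂=-0.002, ω₂=-0.049, θ₃=-0.001, ω₃=-0.023
apply F[14]=-1.691 → step 15: x=0.060, v=0.100, θ₁=-0.015, ω₁=-0.070, θ₂=-0.003, ω₂=-0.045, θ₃=-0.001, ω₃=-0.023
apply F[15]=-1.626 → step 16: x=0.061, v=0.086, θ₁=-0.016, ω₁=-0.053, θ₂=-0.004, ω₂=-0.040, θ₃=-0.002, ω₃=-0.022
apply F[16]=-1.553 → step 17: x=0.063, v=0.072, θ₁=-0.017, ω₁=-0.038, θ₂=-0.005, ω₂=-0.036, θ₃=-0.002, ω₃=-0.020
apply F[17]=-1.478 → step 18: x=0.064, v=0.059, θ₁=-0.018, ω₁=-0.025, θ₂=-0.006, ω₂=-0.031, θ₃=-0.003, ω₃=-0.019
apply F[18]=-1.398 → step 19: x=0.065, v=0.046, θ₁=-0.018, ω₁=-0.013, θ₂=-0.006, ω₂=-0.027, θ₃=-0.003, ω₃=-0.018
apply F[19]=-1.317 → step 20: x=0.066, v=0.035, θ₁=-0.019, ω₁=-0.003, θ₂=-0.007, ω₂=-0.022, θ₃=-0.003, ω₃=-0.016
apply F[20]=-1.237 → step 21: x=0.067, v=0.025, θ₁=-0.019, ω₁=0.006, θ₂=-0.007, ω₂=-0.018, θ₃=-0.004, ω₃=-0.015
apply F[21]=-1.156 → step 22: x=0.067, v=0.016, θ₁=-0.018, ω₁=0.013, θ₂=-0.007, ω₂=-0.015, θ₃=-0.004, ω₃=-0.013
apply F[22]=-1.076 → step 23: x=0.067, v=0.007, θ₁=-0.018, ω₁=0.019, θ₂=-0.008, ω₂=-0.011, θ₃=-0.004, ω₃=-0.011
apply F[23]=-0.999 → step 24: x=0.067, v=-0.001, θ₁=-0.018, ω₁=0.025, θ₂=-0.008, ω₂=-0.008, θ₃=-0.004, ω₃=-0.010
apply F[24]=-0.924 → step 25: x=0.067, v=-0.008, θ₁=-0.017, ω₁=0.029, θ₂=-0.008, ω₂=-0.004, θ₃=-0.005, ω₃=-0.008
apply F[25]=-0.851 → step 26: x=0.067, v=-0.014, θ₁=-0.016, ω₁=0.032, θ₂=-0.008, ω₂=-0.002, θ₃=-0.005, ω₃=-0.007
max |θ₃| = 0.005 ≤ 0.054 over all 27 states.

Answer: never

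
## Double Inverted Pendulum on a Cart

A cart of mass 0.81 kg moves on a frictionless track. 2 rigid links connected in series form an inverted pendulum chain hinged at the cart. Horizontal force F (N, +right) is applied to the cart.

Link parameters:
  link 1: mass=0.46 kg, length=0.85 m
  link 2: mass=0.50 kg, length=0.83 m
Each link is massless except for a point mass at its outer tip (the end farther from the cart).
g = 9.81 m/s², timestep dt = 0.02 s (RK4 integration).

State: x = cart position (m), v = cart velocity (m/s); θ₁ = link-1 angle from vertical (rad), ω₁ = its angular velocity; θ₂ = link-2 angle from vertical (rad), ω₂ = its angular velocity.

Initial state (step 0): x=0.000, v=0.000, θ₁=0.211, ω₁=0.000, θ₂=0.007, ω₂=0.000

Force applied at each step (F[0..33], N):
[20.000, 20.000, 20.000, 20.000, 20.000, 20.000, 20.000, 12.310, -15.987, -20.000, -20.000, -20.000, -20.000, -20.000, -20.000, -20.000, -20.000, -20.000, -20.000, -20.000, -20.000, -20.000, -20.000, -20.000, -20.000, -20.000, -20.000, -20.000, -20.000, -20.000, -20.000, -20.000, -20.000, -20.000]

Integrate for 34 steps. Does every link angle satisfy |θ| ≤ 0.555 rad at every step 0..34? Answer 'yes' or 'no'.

Answer: yes

Derivation:
apply F[0]=+20.000 → step 1: x=0.004, v=0.428, θ₁=0.207, ω₁=-0.376, θ₂=0.006, ω₂=-0.136
apply F[1]=+20.000 → step 2: x=0.017, v=0.859, θ₁=0.196, ω₁=-0.763, θ₂=0.002, ω₂=-0.266
apply F[2]=+20.000 → step 3: x=0.039, v=1.298, θ₁=0.177, ω₁=-1.169, θ₂=-0.005, ω₂=-0.383
apply F[3]=+20.000 → step 4: x=0.069, v=1.749, θ₁=0.149, ω₁=-1.606, θ₂=-0.014, ω₂=-0.480
apply F[4]=+20.000 → step 5: x=0.109, v=2.213, θ₁=0.112, ω₁=-2.081, θ₂=-0.024, ω₂=-0.552
apply F[5]=+20.000 → step 6: x=0.158, v=2.692, θ₁=0.065, ω₁=-2.601, θ₂=-0.035, ω₂=-0.594
apply F[6]=+20.000 → step 7: x=0.216, v=3.182, θ₁=0.008, ω₁=-3.161, θ₂=-0.048, ω₂=-0.609
apply F[7]=+12.310 → step 8: x=0.283, v=3.485, θ₁=-0.059, ω₁=-3.524, θ₂=-0.060, ω₂=-0.609
apply F[8]=-15.987 → step 9: x=0.349, v=3.096, θ₁=-0.125, ω₁=-3.091, θ₂=-0.072, ω₂=-0.605
apply F[9]=-20.000 → step 10: x=0.406, v=2.625, θ₁=-0.182, ω₁=-2.591, θ₂=-0.084, ω₂=-0.581
apply F[10]=-20.000 → step 11: x=0.454, v=2.176, θ₁=-0.229, ω₁=-2.148, θ₂=-0.095, ω₂=-0.527
apply F[11]=-20.000 → step 12: x=0.493, v=1.747, θ₁=-0.268, ω₁=-1.758, θ₂=-0.105, ω₂=-0.443
apply F[12]=-20.000 → step 13: x=0.524, v=1.337, θ₁=-0.300, ω₁=-1.415, θ₂=-0.112, ω₂=-0.332
apply F[13]=-20.000 → step 14: x=0.547, v=0.942, θ₁=-0.325, ω₁=-1.110, θ₂=-0.118, ω₂=-0.199
apply F[14]=-20.000 → step 15: x=0.562, v=0.557, θ₁=-0.344, ω₁=-0.834, θ₂=-0.120, ω₂=-0.048
apply F[15]=-20.000 → step 16: x=0.569, v=0.181, θ₁=-0.358, ω₁=-0.581, θ₂=-0.120, ω₂=0.119
apply F[16]=-20.000 → step 17: x=0.569, v=-0.189, θ₁=-0.368, ω₁=-0.343, θ₂=-0.115, ω₂=0.298
apply F[17]=-20.000 → step 18: x=0.562, v=-0.557, θ₁=-0.372, ω₁=-0.115, θ₂=-0.108, ω₂=0.486
apply F[18]=-20.000 → step 19: x=0.547, v=-0.926, θ₁=-0.372, ω₁=0.109, θ₂=-0.096, ω₂=0.682
apply F[19]=-20.000 → step 20: x=0.525, v=-1.296, θ₁=-0.368, ω₁=0.336, θ₂=-0.080, ω₂=0.883
apply F[20]=-20.000 → step 21: x=0.495, v=-1.672, θ₁=-0.359, ω₁=0.571, θ₂=-0.061, ω₂=1.086
apply F[21]=-20.000 → step 22: x=0.458, v=-2.055, θ₁=-0.345, ω₁=0.820, θ₂=-0.037, ω₂=1.289
apply F[22]=-20.000 → step 23: x=0.413, v=-2.449, θ₁=-0.326, ω₁=1.091, θ₂=-0.009, ω₂=1.488
apply F[23]=-20.000 → step 24: x=0.360, v=-2.855, θ₁=-0.301, ω₁=1.390, θ₂=0.023, ω₂=1.677
apply F[24]=-20.000 → step 25: x=0.298, v=-3.276, θ₁=-0.270, ω₁=1.727, θ₂=0.058, ω₂=1.851
apply F[25]=-20.000 → step 26: x=0.228, v=-3.715, θ₁=-0.232, ω₁=2.110, θ₂=0.096, ω₂=2.002
apply F[26]=-20.000 → step 27: x=0.150, v=-4.173, θ₁=-0.185, ω₁=2.547, θ₂=0.138, ω₂=2.118
apply F[27]=-20.000 → step 28: x=0.061, v=-4.650, θ₁=-0.129, ω₁=3.046, θ₂=0.181, ω₂=2.187
apply F[28]=-20.000 → step 29: x=-0.036, v=-5.142, θ₁=-0.063, ω₁=3.609, θ₂=0.225, ω₂=2.198
apply F[29]=-20.000 → step 30: x=-0.144, v=-5.638, θ₁=0.015, ω₁=4.226, θ₂=0.268, ω₂=2.141
apply F[30]=-20.000 → step 31: x=-0.262, v=-6.115, θ₁=0.106, ω₁=4.870, θ₂=0.310, ω₂=2.022
apply F[31]=-20.000 → step 32: x=-0.389, v=-6.543, θ₁=0.210, ω₁=5.484, θ₂=0.349, ω₂=1.872
apply F[32]=-20.000 → step 33: x=-0.523, v=-6.884, θ₁=0.325, ω₁=5.997, θ₂=0.385, ω₂=1.752
apply F[33]=-20.000 → step 34: x=-0.663, v=-7.117, θ₁=0.449, ω₁=6.350, θ₂=0.420, ω₂=1.729
Max |angle| over trajectory = 0.449 rad; bound = 0.555 → within bound.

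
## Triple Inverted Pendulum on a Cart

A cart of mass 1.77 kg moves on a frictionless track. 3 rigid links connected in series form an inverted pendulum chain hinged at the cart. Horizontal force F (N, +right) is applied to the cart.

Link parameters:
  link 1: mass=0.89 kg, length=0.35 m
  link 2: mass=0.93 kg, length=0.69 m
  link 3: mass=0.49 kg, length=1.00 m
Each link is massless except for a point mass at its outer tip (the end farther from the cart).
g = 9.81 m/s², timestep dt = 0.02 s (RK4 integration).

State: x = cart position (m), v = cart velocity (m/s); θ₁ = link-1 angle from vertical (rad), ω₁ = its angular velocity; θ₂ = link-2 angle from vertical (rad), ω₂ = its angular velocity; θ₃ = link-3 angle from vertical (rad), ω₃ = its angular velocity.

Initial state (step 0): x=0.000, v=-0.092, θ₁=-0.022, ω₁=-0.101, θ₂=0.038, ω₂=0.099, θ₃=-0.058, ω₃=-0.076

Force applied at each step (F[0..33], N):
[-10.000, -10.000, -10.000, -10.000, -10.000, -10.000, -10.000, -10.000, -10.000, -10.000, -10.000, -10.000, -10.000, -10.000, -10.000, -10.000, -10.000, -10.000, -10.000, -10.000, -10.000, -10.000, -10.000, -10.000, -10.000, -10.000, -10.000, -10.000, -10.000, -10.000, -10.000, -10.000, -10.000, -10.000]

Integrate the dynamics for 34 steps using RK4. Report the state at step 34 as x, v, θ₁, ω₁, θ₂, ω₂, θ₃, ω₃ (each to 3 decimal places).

Answer: x=-0.872, v=-1.634, θ₁=3.128, ω₁=-1.263, θ₂=1.917, ω₂=9.715, θ₃=0.066, ω₃=3.435

Derivation:
apply F[0]=-10.000 → step 1: x=-0.003, v=-0.199, θ₁=-0.022, ω₁=0.138, θ₂=0.041, ω₂=0.159, θ₃=-0.060, ω₃=-0.105
apply F[1]=-10.000 → step 2: x=-0.008, v=-0.307, θ₁=-0.016, ω₁=0.381, θ₂=0.044, ω₂=0.220, θ₃=-0.062, ω₃=-0.136
apply F[2]=-10.000 → step 3: x=-0.015, v=-0.417, θ₁=-0.006, ω₁=0.638, θ₂=0.049, ω₂=0.278, θ₃=-0.065, ω₃=-0.168
apply F[3]=-10.000 → step 4: x=-0.025, v=-0.531, θ₁=0.009, ω₁=0.918, θ₂=0.055, ω₂=0.332, θ₃=-0.069, ω₃=-0.202
apply F[4]=-10.000 → step 5: x=-0.036, v=-0.648, θ₁=0.031, ω₁=1.232, θ₂=0.063, ω₂=0.377, θ₃=-0.073, ω₃=-0.238
apply F[5]=-10.000 → step 6: x=-0.051, v=-0.771, θ₁=0.059, ω₁=1.590, θ₂=0.070, ω₂=0.410, θ₃=-0.078, ω₃=-0.275
apply F[6]=-10.000 → step 7: x=-0.067, v=-0.900, θ₁=0.095, ω₁=2.000, θ₂=0.079, ω₂=0.427, θ₃=-0.084, ω₃=-0.313
apply F[7]=-10.000 → step 8: x=-0.087, v=-1.034, θ₁=0.139, ω₁=2.467, θ₂=0.087, ω₂=0.428, θ₃=-0.091, ω₃=-0.349
apply F[8]=-10.000 → step 9: x=-0.109, v=-1.172, θ₁=0.194, ω₁=2.984, θ₂=0.096, ω₂=0.411, θ₃=-0.098, ω₃=-0.381
apply F[9]=-10.000 → step 10: x=-0.134, v=-1.308, θ₁=0.259, ω₁=3.533, θ₂=0.104, ω₂=0.385, θ₃=-0.106, ω₃=-0.405
apply F[10]=-10.000 → step 11: x=-0.161, v=-1.437, θ₁=0.335, ω₁=4.084, θ₂=0.111, ω₂=0.362, θ₃=-0.114, ω₃=-0.418
apply F[11]=-10.000 → step 12: x=-0.191, v=-1.553, θ₁=0.422, ω₁=4.600, θ₂=0.118, ω₂=0.358, θ₃=-0.123, ω₃=-0.420
apply F[12]=-10.000 → step 13: x=-0.223, v=-1.649, θ₁=0.519, ω₁=5.056, θ₂=0.126, ω₂=0.389, θ₃=-0.131, ω₃=-0.409
apply F[13]=-10.000 → step 14: x=-0.257, v=-1.724, θ₁=0.624, ω₁=5.443, θ₂=0.134, ω₂=0.466, θ₃=-0.139, ω₃=-0.390
apply F[14]=-10.000 → step 15: x=-0.292, v=-1.778, θ₁=0.736, ω₁=5.768, θ₂=0.145, ω₂=0.592, θ₃=-0.147, ω₃=-0.363
apply F[15]=-10.000 → step 16: x=-0.328, v=-1.812, θ₁=0.854, ω₁=6.047, θ₂=0.158, ω₂=0.768, θ₃=-0.154, ω₃=-0.332
apply F[16]=-10.000 → step 17: x=-0.364, v=-1.828, θ₁=0.978, ω₁=6.298, θ₂=0.176, ω₂=0.991, θ₃=-0.160, ω₃=-0.297
apply F[17]=-10.000 → step 18: x=-0.401, v=-1.826, θ₁=1.106, ω₁=6.534, θ₂=0.198, ω₂=1.261, θ₃=-0.165, ω₃=-0.259
apply F[18]=-10.000 → step 19: x=-0.437, v=-1.809, θ₁=1.239, ω₁=6.765, θ₂=0.227, ω₂=1.577, θ₃=-0.170, ω₃=-0.219
apply F[19]=-10.000 → step 20: x=-0.473, v=-1.775, θ₁=1.377, ω₁=7.000, θ₂=0.262, ω₂=1.941, θ₃=-0.174, ω₃=-0.176
apply F[20]=-10.000 → step 21: x=-0.508, v=-1.725, θ₁=1.519, ω₁=7.240, θ₂=0.304, ω₂=2.353, θ₃=-0.177, ω₃=-0.127
apply F[21]=-10.000 → step 22: x=-0.542, v=-1.660, θ₁=1.666, ω₁=7.486, θ₂=0.356, ω₂=2.819, θ₃=-0.179, ω₃=-0.073
apply F[22]=-10.000 → step 23: x=-0.574, v=-1.582, θ₁=1.818, ω₁=7.732, θ₂=0.418, ω₂=3.340, θ₃=-0.180, ω₃=-0.009
apply F[23]=-10.000 → step 24: x=-0.605, v=-1.492, θ₁=1.975, ω₁=7.961, θ₂=0.490, ω₂=3.922, θ₃=-0.180, ω₃=0.067
apply F[24]=-10.000 → step 25: x=-0.634, v=-1.397, θ₁=2.137, ω₁=8.147, θ₂=0.575, ω₂=4.564, θ₃=-0.177, ω₃=0.162
apply F[25]=-10.000 → step 26: x=-0.661, v=-1.305, θ₁=2.301, ω₁=8.242, θ₂=0.673, ω₂=5.263, θ₃=-0.173, ω₃=0.285
apply F[26]=-10.000 → step 27: x=-0.686, v=-1.229, θ₁=2.465, ω₁=8.172, θ₂=0.786, ω₂=5.999, θ₃=-0.166, ω₃=0.446
apply F[27]=-10.000 → step 28: x=-0.710, v=-1.186, θ₁=2.626, ω₁=7.841, θ₂=0.913, ω₂=6.739, θ₃=-0.155, ω₃=0.659
apply F[28]=-10.000 → step 29: x=-0.734, v=-1.186, θ₁=2.776, ω₁=7.157, θ₂=1.055, ω₂=7.427, θ₃=-0.139, ω₃=0.941
apply F[29]=-10.000 → step 30: x=-0.758, v=-1.232, θ₁=2.909, ω₁=6.076, θ₂=1.209, ω₂=8.012, θ₃=-0.117, ω₃=1.302
apply F[30]=-10.000 → step 31: x=-0.783, v=-1.312, θ₁=3.017, ω₁=4.626, θ₂=1.375, ω₂=8.474, θ₃=-0.086, ω₃=1.740
apply F[31]=-10.000 → step 32: x=-0.811, v=-1.413, θ₁=3.092, ω₁=2.884, θ₂=1.548, ω₂=8.847, θ₃=-0.047, ω₃=2.243
apply F[32]=-10.000 → step 33: x=-0.840, v=-1.522, θ₁=3.131, ω₁=0.918, θ₂=1.728, ω₂=9.216, θ₃=0.004, ω₃=2.802
apply F[33]=-10.000 → step 34: x=-0.872, v=-1.634, θ₁=3.128, ω₁=-1.263, θ₂=1.917, ω₂=9.715, θ₃=0.066, ω₃=3.435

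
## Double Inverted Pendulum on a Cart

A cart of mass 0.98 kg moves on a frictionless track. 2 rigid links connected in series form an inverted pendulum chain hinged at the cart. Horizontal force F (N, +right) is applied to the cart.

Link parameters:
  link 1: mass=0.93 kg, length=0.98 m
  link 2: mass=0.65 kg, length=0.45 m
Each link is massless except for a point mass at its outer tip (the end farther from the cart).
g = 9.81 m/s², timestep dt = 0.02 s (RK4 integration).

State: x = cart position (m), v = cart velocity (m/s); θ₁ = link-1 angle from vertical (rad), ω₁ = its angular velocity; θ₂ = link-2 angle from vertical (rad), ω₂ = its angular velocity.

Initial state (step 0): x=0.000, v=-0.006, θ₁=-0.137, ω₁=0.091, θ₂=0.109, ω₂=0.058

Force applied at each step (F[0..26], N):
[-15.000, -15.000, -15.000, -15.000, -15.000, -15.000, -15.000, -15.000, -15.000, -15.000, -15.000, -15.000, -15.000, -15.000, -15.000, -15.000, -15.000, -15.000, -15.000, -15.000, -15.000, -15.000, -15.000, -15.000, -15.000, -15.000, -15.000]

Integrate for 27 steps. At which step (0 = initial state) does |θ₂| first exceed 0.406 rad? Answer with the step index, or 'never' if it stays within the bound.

apply F[0]=-15.000 → step 1: x=-0.003, v=-0.264, θ₁=-0.133, ω₁=0.288, θ₂=0.112, ω₂=0.259
apply F[1]=-15.000 → step 2: x=-0.011, v=-0.525, θ₁=-0.125, ω₁=0.491, θ₂=0.119, ω₂=0.457
apply F[2]=-15.000 → step 3: x=-0.024, v=-0.791, θ₁=-0.114, ω₁=0.701, θ₂=0.130, ω₂=0.649
apply F[3]=-15.000 → step 4: x=-0.042, v=-1.063, θ₁=-0.097, ω₁=0.923, θ₂=0.145, ω₂=0.832
apply F[4]=-15.000 → step 5: x=-0.066, v=-1.343, θ₁=-0.077, ω₁=1.159, θ₂=0.164, ω₂=1.001
apply F[5]=-15.000 → step 6: x=-0.096, v=-1.631, θ₁=-0.051, ω₁=1.413, θ₂=0.185, ω₂=1.154
apply F[6]=-15.000 → step 7: x=-0.132, v=-1.929, θ₁=-0.020, ω₁=1.687, θ₂=0.210, ω₂=1.283
apply F[7]=-15.000 → step 8: x=-0.173, v=-2.234, θ₁=0.017, ω₁=1.981, θ₂=0.236, ω₂=1.385
apply F[8]=-15.000 → step 9: x=-0.221, v=-2.545, θ₁=0.059, ω₁=2.295, θ₂=0.265, ω₂=1.452
apply F[9]=-15.000 → step 10: x=-0.275, v=-2.857, θ₁=0.109, ω₁=2.624, θ₂=0.294, ω₂=1.483
apply F[10]=-15.000 → step 11: x=-0.335, v=-3.161, θ₁=0.164, ω₁=2.961, θ₂=0.324, ω₂=1.479
apply F[11]=-15.000 → step 12: x=-0.401, v=-3.447, θ₁=0.227, ω₁=3.293, θ₂=0.353, ω₂=1.446
apply F[12]=-15.000 → step 13: x=-0.473, v=-3.704, θ₁=0.296, ω₁=3.608, θ₂=0.382, ω₂=1.400
apply F[13]=-15.000 → step 14: x=-0.549, v=-3.921, θ₁=0.371, ω₁=3.890, θ₂=0.409, ω₂=1.361
apply F[14]=-15.000 → step 15: x=-0.629, v=-4.091, θ₁=0.451, ω₁=4.131, θ₂=0.436, ω₂=1.352
apply F[15]=-15.000 → step 16: x=-0.713, v=-4.212, θ₁=0.536, ω₁=4.327, θ₂=0.464, ω₂=1.393
apply F[16]=-15.000 → step 17: x=-0.798, v=-4.286, θ₁=0.624, ω₁=4.480, θ₂=0.492, ω₂=1.494
apply F[17]=-15.000 → step 18: x=-0.884, v=-4.318, θ₁=0.715, ω₁=4.598, θ₂=0.524, ω₂=1.661
apply F[18]=-15.000 → step 19: x=-0.970, v=-4.314, θ₁=0.808, ω₁=4.688, θ₂=0.559, ω₂=1.891
apply F[19]=-15.000 → step 20: x=-1.056, v=-4.278, θ₁=0.902, ω₁=4.758, θ₂=0.600, ω₂=2.181
apply F[20]=-15.000 → step 21: x=-1.141, v=-4.214, θ₁=0.998, ω₁=4.815, θ₂=0.647, ω₂=2.523
apply F[21]=-15.000 → step 22: x=-1.224, v=-4.125, θ₁=1.095, ω₁=4.864, θ₂=0.701, ω₂=2.913
apply F[22]=-15.000 → step 23: x=-1.306, v=-4.012, θ₁=1.193, ω₁=4.909, θ₂=0.764, ω₂=3.345
apply F[23]=-15.000 → step 24: x=-1.385, v=-3.876, θ₁=1.291, ω₁=4.953, θ₂=0.835, ω₂=3.814
apply F[24]=-15.000 → step 25: x=-1.461, v=-3.716, θ₁=1.391, ω₁=4.998, θ₂=0.916, ω₂=4.319
apply F[25]=-15.000 → step 26: x=-1.533, v=-3.530, θ₁=1.491, ω₁=5.045, θ₂=1.008, ω₂=4.855
apply F[26]=-15.000 → step 27: x=-1.602, v=-3.316, θ₁=1.593, ω₁=5.098, θ₂=1.111, ω₂=5.421
|θ₂| = 0.409 > 0.406 first at step 14.

Answer: 14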